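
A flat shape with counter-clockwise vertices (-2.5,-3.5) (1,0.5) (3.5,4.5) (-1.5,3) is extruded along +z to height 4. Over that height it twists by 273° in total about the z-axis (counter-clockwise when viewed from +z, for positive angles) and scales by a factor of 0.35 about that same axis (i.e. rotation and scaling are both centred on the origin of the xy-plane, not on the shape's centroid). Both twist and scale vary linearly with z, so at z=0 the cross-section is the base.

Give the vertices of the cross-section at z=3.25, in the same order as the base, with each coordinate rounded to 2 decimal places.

Cross-section at z=3.25: (-0.22,2.02) (-0.19,-0.49) (0.18,-2.68) (1.47,-0.58)

t = z/height = 3.25/4 = 0.8125
s = 1 + (scale-1)·z/height = 1 + (0.35-1)·3.25/4 = 0.471875
θ = twist·z/height = 273°·3.25/4 = 221.8125° = 3.871358 rad
cos θ = -0.745331, sin θ = -0.666695 (intermediates below are computed at full precision and shown rounded to 5 d.p.)
v1: (-2.5,-3.5) → rotate → (-0.47011,4.27539) → ×s → (-0.22183,2.01745) → (-0.22,2.02)
v2: (1,0.5) → rotate → (-0.41198,-1.03936) → ×s → (-0.19440,-0.49045) → (-0.19,-0.49)
v3: (3.5,4.5) → rotate → (0.39147,-5.68742) → ×s → (0.18473,-2.68375) → (0.18,-2.68)
v4: (-1.5,3) → rotate → (3.11808,-1.23595) → ×s → (1.47134,-0.58321) → (1.47,-0.58)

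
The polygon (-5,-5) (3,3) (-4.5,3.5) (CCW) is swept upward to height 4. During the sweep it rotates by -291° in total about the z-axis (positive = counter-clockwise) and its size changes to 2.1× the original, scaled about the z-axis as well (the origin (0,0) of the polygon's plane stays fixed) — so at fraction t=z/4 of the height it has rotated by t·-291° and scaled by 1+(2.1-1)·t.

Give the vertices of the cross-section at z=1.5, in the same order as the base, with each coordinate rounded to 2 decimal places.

t = z/height = 1.5/4 = 0.375
s = 1 + (scale-1)·z/height = 1 + (2.1-1)·1.5/4 = 1.412500
θ = twist·z/height = -291°·1.5/4 = -109.1250° = -1.904591 rad
cos θ = -0.327630, sin θ = -0.944806 (intermediates below are computed at full precision and shown rounded to 5 d.p.)
v1: (-5,-5) → rotate → (-3.08588,6.36218) → ×s → (-4.35880,8.98658) → (-4.36,8.99)
v2: (3,3) → rotate → (1.85153,-3.81731) → ×s → (2.61528,-5.39195) → (2.62,-5.39)
v3: (-4.5,3.5) → rotate → (4.78116,3.10492) → ×s → (6.75338,4.38570) → (6.75,4.39)

Cross-section at z=1.5: (-4.36,8.99) (2.62,-5.39) (6.75,4.39)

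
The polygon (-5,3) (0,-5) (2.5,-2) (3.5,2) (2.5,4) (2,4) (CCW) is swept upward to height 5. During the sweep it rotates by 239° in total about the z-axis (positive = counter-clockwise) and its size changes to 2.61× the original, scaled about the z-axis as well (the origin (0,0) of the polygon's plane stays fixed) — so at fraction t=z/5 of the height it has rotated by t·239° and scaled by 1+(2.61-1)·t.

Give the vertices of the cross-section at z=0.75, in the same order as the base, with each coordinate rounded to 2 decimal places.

t = z/height = 0.75/5 = 0.15
s = 1 + (scale-1)·z/height = 1 + (2.61-1)·0.75/5 = 1.241500
θ = twist·z/height = 239°·0.75/5 = 35.8500° = 0.625701 rad
cos θ = 0.810553, sin θ = 0.585665 (intermediates below are computed at full precision and shown rounded to 5 d.p.)
v1: (-5,3) → rotate → (-5.80976,-0.49667) → ×s → (-7.21282,-0.61661) → (-7.21,-0.62)
v2: (0,-5) → rotate → (2.92833,-4.05277) → ×s → (3.63552,-5.03151) → (3.64,-5.03)
v3: (2.5,-2) → rotate → (3.19771,-0.15694) → ×s → (3.96996,-0.19484) → (3.97,-0.19)
v4: (3.5,2) → rotate → (1.66561,3.67093) → ×s → (2.06785,4.55747) → (2.07,4.56)
v5: (2.5,4) → rotate → (-0.31628,4.70638) → ×s → (-0.39266,5.84296) → (-0.39,5.84)
v6: (2,4) → rotate → (-0.72155,4.41354) → ×s → (-0.89581,5.47941) → (-0.90,5.48)

Cross-section at z=0.75: (-7.21,-0.62) (3.64,-5.03) (3.97,-0.19) (2.07,4.56) (-0.39,5.84) (-0.90,5.48)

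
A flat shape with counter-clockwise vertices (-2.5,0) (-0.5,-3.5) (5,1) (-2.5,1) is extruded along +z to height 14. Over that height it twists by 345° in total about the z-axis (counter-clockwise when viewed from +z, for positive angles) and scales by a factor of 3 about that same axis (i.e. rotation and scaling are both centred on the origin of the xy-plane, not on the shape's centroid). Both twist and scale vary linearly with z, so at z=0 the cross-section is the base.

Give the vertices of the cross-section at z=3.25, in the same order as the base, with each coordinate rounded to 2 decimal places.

Cross-section at z=3.25: (-0.63,-3.61) (4.92,-1.60) (-0.18,7.46) (-2.07,-3.35)

t = z/height = 3.25/14 = 0.232143
s = 1 + (scale-1)·z/height = 1 + (3-1)·3.25/14 = 1.464286
θ = twist·z/height = 345°·3.25/14 = 80.0893° = 1.397822 rad
cos θ = 0.172113, sin θ = 0.985077 (intermediates below are computed at full precision and shown rounded to 5 d.p.)
v1: (-2.5,0) → rotate → (-0.43028,-2.46269) → ×s → (-0.63006,-3.60609) → (-0.63,-3.61)
v2: (-0.5,-3.5) → rotate → (3.36171,-1.09494) → ×s → (4.92251,-1.60330) → (4.92,-1.60)
v3: (5,1) → rotate → (-0.12451,5.09750) → ×s → (-0.18232,7.46420) → (-0.18,7.46)
v4: (-2.5,1) → rotate → (-1.41536,-2.29058) → ×s → (-2.07249,-3.35406) → (-2.07,-3.35)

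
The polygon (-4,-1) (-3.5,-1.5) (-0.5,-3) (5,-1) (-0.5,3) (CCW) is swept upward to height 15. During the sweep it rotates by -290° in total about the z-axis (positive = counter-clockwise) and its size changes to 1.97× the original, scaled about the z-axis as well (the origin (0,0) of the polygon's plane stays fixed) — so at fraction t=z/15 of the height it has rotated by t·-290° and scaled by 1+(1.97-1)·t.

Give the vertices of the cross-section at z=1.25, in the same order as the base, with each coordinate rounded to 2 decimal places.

t = z/height = 1.25/15 = 0.0833333
s = 1 + (scale-1)·z/height = 1 + (1.97-1)·1.25/15 = 1.080833
θ = twist·z/height = -290°·1.25/15 = -24.1667° = -0.421788 rad
cos θ = 0.912358, sin θ = -0.409392 (intermediates below are computed at full precision and shown rounded to 5 d.p.)
v1: (-4,-1) → rotate → (-4.05883,0.72521) → ×s → (-4.38691,0.78383) → (-4.39,0.78)
v2: (-3.5,-1.5) → rotate → (-3.80734,0.06434) → ×s → (-4.11510,0.06954) → (-4.12,0.07)
v3: (-0.5,-3) → rotate → (-1.68436,-2.53238) → ×s → (-1.82051,-2.73708) → (-1.82,-2.74)
v4: (5,-1) → rotate → (4.15240,-2.95932) → ×s → (4.48805,-3.19853) → (4.49,-3.20)
v5: (-0.5,3) → rotate → (0.77200,2.94177) → ×s → (0.83440,3.17956) → (0.83,3.18)

Cross-section at z=1.25: (-4.39,0.78) (-4.12,0.07) (-1.82,-2.74) (4.49,-3.20) (0.83,3.18)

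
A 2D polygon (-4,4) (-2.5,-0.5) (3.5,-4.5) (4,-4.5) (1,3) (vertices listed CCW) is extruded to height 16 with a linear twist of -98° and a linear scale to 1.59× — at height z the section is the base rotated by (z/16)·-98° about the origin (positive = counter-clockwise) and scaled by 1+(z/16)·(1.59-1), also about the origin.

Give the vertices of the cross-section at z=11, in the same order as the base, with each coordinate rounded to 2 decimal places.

Cross-section at z=11: (3.03,7.35) (-2.00,2.97) (-3.95,-6.97) (-3.68,-7.62) (4.43,0.32)

t = z/height = 11/16 = 0.6875
s = 1 + (scale-1)·z/height = 1 + (1.59-1)·11/16 = 1.405625
θ = twist·z/height = -98°·11/16 = -67.3750° = -1.175916 rad
cos θ = 0.384698, sin θ = -0.923042 (intermediates below are computed at full precision and shown rounded to 5 d.p.)
v1: (-4,4) → rotate → (2.15338,5.23096) → ×s → (3.02684,7.35277) → (3.03,7.35)
v2: (-2.5,-0.5) → rotate → (-1.42327,2.11526) → ×s → (-2.00058,2.97326) → (-2.00,2.97)
v3: (3.5,-4.5) → rotate → (-2.80725,-4.96179) → ×s → (-3.94594,-6.97442) → (-3.95,-6.97)
v4: (4,-4.5) → rotate → (-2.61490,-5.42331) → ×s → (-3.67557,-7.62314) → (-3.68,-7.62)
v5: (1,3) → rotate → (3.15383,0.23105) → ×s → (4.43310,0.32477) → (4.43,0.32)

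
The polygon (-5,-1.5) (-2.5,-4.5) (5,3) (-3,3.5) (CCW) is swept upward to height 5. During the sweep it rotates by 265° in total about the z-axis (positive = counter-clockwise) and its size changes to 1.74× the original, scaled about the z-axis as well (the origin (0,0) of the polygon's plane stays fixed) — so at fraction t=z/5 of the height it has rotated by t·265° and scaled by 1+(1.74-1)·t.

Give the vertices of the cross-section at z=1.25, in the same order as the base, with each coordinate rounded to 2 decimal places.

Cross-section at z=1.25: (-0.76,-6.14) (3.69,-4.86) (-0.87,6.85) (-5.23,-1.58)

t = z/height = 1.25/5 = 0.25
s = 1 + (scale-1)·z/height = 1 + (1.74-1)·1.25/5 = 1.185000
θ = twist·z/height = 265°·1.25/5 = 66.2500° = 1.156281 rad
cos θ = 0.402747, sin θ = 0.915311 (intermediates below are computed at full precision and shown rounded to 5 d.p.)
v1: (-5,-1.5) → rotate → (-0.64077,-5.18068) → ×s → (-0.75931,-6.13910) → (-0.76,-6.14)
v2: (-2.5,-4.5) → rotate → (3.11203,-4.10064) → ×s → (3.68776,-4.85926) → (3.69,-4.86)
v3: (5,3) → rotate → (-0.73220,5.78480) → ×s → (-0.86766,6.85498) → (-0.87,6.85)
v4: (-3,3.5) → rotate → (-4.41183,-1.33632) → ×s → (-5.22802,-1.58354) → (-5.23,-1.58)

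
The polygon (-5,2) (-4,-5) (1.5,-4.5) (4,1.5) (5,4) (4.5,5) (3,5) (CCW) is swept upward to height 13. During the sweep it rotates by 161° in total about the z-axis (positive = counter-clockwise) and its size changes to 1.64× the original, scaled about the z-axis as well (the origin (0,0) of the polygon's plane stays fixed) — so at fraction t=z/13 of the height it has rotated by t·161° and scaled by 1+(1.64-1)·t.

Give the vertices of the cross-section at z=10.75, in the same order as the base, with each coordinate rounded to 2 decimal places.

t = z/height = 10.75/13 = 0.826923
s = 1 + (scale-1)·z/height = 1 + (1.64-1)·10.75/13 = 1.529231
θ = twist·z/height = 161°·10.75/13 = 133.1346° = 2.323637 rad
cos θ = -0.683715, sin θ = 0.729749 (intermediates below are computed at full precision and shown rounded to 5 d.p.)
v1: (-5,2) → rotate → (1.95908,-5.01618) → ×s → (2.99588,-7.67089) → (3.00,-7.67)
v2: (-4,-5) → rotate → (6.38361,0.49958) → ×s → (9.76201,0.76397) → (9.76,0.76)
v3: (1.5,-4.5) → rotate → (2.25830,4.17134) → ×s → (3.45346,6.37894) → (3.45,6.38)
v4: (4,1.5) → rotate → (-3.82948,1.89343) → ×s → (-5.85616,2.89548) → (-5.86,2.90)
v5: (5,4) → rotate → (-6.33757,0.91389) → ×s → (-9.69161,1.39755) → (-9.69,1.40)
v6: (4.5,5) → rotate → (-6.72546,-0.13470) → ×s → (-10.28479,-0.20599) → (-10.28,-0.21)
v7: (3,5) → rotate → (-5.69989,-1.22933) → ×s → (-8.71645,-1.87992) → (-8.72,-1.88)

Cross-section at z=10.75: (3.00,-7.67) (9.76,0.76) (3.45,6.38) (-5.86,2.90) (-9.69,1.40) (-10.28,-0.21) (-8.72,-1.88)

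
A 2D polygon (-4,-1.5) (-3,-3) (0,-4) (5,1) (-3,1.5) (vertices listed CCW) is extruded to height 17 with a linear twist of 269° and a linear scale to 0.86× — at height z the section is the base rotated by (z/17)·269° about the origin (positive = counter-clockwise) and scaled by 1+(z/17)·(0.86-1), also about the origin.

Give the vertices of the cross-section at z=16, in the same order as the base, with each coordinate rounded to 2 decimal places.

Cross-section at z=16: (-0.24,3.70) (-1.74,3.25) (-3.32,1.01) (-0.43,-4.41) (2.00,2.12)

t = z/height = 16/17 = 0.941176
s = 1 + (scale-1)·z/height = 1 + (0.86-1)·16/17 = 0.868235
θ = twist·z/height = 269°·16/17 = 253.1765° = 4.418763 rad
cos θ = -0.289425, sin θ = -0.957201 (intermediates below are computed at full precision and shown rounded to 5 d.p.)
v1: (-4,-1.5) → rotate → (-0.27810,4.26294) → ×s → (-0.24146,3.70124) → (-0.24,3.70)
v2: (-3,-3) → rotate → (-2.00333,3.73988) → ×s → (-1.73936,3.24709) → (-1.74,3.25)
v3: (0,-4) → rotate → (-3.82880,1.15770) → ×s → (-3.32430,1.00516) → (-3.32,1.01)
v4: (5,1) → rotate → (-0.48992,-5.07543) → ×s → (-0.42537,-4.40667) → (-0.43,-4.41)
v5: (-3,1.5) → rotate → (2.30408,2.43746) → ×s → (2.00048,2.11629) → (2.00,2.12)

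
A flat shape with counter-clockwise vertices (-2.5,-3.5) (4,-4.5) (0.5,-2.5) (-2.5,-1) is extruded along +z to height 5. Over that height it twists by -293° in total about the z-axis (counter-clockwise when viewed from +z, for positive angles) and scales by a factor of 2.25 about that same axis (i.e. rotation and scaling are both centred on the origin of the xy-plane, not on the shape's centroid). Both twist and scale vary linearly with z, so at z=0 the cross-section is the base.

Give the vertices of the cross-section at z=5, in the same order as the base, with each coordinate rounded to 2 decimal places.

Cross-section at z=5: (5.05,-8.25) (12.84,4.33) (5.62,-1.16) (-0.13,-6.06)

t = z/height = 5/5 = 1
s = 1 + (scale-1)·z/height = 1 + (2.25-1)·5/5 = 2.250000
θ = twist·z/height = -293°·5/5 = -293.0000° = -5.113815 rad
cos θ = 0.390731, sin θ = 0.920505 (intermediates below are computed at full precision and shown rounded to 5 d.p.)
v1: (-2.5,-3.5) → rotate → (2.24494,-3.66882) → ×s → (5.05111,-8.25485) → (5.05,-8.25)
v2: (4,-4.5) → rotate → (5.70520,1.92373) → ×s → (12.83669,4.32839) → (12.84,4.33)
v3: (0.5,-2.5) → rotate → (2.49663,-0.51658) → ×s → (5.61741,-1.16229) → (5.62,-1.16)
v4: (-2.5,-1) → rotate → (-0.05632,-2.69199) → ×s → (-0.12673,-6.05698) → (-0.13,-6.06)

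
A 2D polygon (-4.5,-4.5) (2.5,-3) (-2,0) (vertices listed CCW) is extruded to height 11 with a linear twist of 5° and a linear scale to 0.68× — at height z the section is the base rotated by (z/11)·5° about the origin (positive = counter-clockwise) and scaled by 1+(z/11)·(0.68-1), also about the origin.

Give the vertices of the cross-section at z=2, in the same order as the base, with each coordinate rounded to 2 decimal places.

t = z/height = 2/11 = 0.181818
s = 1 + (scale-1)·z/height = 1 + (0.68-1)·2/11 = 0.941818
θ = twist·z/height = 5°·2/11 = 0.9091° = 0.015867 rad
cos θ = 0.999874, sin θ = 0.015866 (intermediates below are computed at full precision and shown rounded to 5 d.p.)
v1: (-4.5,-4.5) → rotate → (-4.42804,-4.57083) → ×s → (-4.17041,-4.30489) → (-4.17,-4.30)
v2: (2.5,-3) → rotate → (2.54728,-2.95996) → ×s → (2.39908,-2.78774) → (2.40,-2.79)
v3: (-2,0) → rotate → (-1.99975,-0.03173) → ×s → (-1.88340,-0.02989) → (-1.88,-0.03)

Cross-section at z=2: (-4.17,-4.30) (2.40,-2.79) (-1.88,-0.03)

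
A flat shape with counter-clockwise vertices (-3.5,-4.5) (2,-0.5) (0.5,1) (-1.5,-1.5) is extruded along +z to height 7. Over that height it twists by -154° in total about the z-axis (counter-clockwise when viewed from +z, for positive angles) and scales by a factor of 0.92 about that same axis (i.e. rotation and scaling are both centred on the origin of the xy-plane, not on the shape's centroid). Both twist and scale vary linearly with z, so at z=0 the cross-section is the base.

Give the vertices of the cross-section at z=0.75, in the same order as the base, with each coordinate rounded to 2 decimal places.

Cross-section at z=0.75: (-4.59,-3.29) (1.76,-1.04) (0.76,0.81) (-1.85,-1.00)

t = z/height = 0.75/7 = 0.107143
s = 1 + (scale-1)·z/height = 1 + (0.92-1)·0.75/7 = 0.991429
θ = twist·z/height = -154°·0.75/7 = -16.5000° = -0.287979 rad
cos θ = 0.958820, sin θ = -0.284015 (intermediates below are computed at full precision and shown rounded to 5 d.p.)
v1: (-3.5,-4.5) → rotate → (-4.63394,-3.32064) → ×s → (-4.59422,-3.29217) → (-4.59,-3.29)
v2: (2,-0.5) → rotate → (1.77563,-1.04744) → ×s → (1.76041,-1.03846) → (1.76,-1.04)
v3: (0.5,1) → rotate → (0.76343,0.81681) → ×s → (0.75688,0.80981) → (0.76,0.81)
v4: (-1.5,-1.5) → rotate → (-1.86425,-1.01221) → ×s → (-1.84827,-1.00353) → (-1.85,-1.00)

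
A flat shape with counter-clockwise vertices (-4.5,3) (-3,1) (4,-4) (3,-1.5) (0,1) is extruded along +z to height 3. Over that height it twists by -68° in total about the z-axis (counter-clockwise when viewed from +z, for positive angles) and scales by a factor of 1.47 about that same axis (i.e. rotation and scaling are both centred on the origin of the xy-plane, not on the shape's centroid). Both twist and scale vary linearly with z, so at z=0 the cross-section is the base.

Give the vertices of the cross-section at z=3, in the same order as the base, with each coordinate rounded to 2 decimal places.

Cross-section at z=3: (1.61,7.79) (-0.29,4.64) (-3.25,-7.65) (-0.39,-4.91) (1.36,0.55)

t = z/height = 3/3 = 1
s = 1 + (scale-1)·z/height = 1 + (1.47-1)·3/3 = 1.470000
θ = twist·z/height = -68°·3/3 = -68.0000° = -1.186824 rad
cos θ = 0.374607, sin θ = -0.927184 (intermediates below are computed at full precision and shown rounded to 5 d.p.)
v1: (-4.5,3) → rotate → (1.09582,5.29615) → ×s → (1.61086,7.78534) → (1.61,7.79)
v2: (-3,1) → rotate → (-0.19664,3.15616) → ×s → (-0.28905,4.63955) → (-0.29,4.64)
v3: (4,-4) → rotate → (-2.21031,-5.20716) → ×s → (-3.24915,-7.65453) → (-3.25,-7.65)
v4: (3,-1.5) → rotate → (-0.26696,-3.34346) → ×s → (-0.39243,-4.91489) → (-0.39,-4.91)
v5: (0,1) → rotate → (0.92718,0.37461) → ×s → (1.36296,0.55067) → (1.36,0.55)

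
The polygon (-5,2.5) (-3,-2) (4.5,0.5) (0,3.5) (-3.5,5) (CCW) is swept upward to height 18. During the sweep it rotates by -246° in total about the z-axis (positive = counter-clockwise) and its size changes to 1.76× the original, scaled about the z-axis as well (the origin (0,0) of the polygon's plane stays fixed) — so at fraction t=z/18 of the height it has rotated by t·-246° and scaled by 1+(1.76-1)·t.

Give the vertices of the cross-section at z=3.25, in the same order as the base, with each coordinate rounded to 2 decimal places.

Cross-section at z=3.25: (-2.07,6.01) (-4.03,0.76) (4.05,-3.18) (2.79,2.84) (1.14,6.85)

t = z/height = 3.25/18 = 0.180556
s = 1 + (scale-1)·z/height = 1 + (1.76-1)·3.25/18 = 1.137222
θ = twist·z/height = -246°·3.25/18 = -44.4167° = -0.775217 rad
cos θ = 0.714269, sin θ = -0.699871 (intermediates below are computed at full precision and shown rounded to 5 d.p.)
v1: (-5,2.5) → rotate → (-1.82167,5.28503) → ×s → (-2.07164,6.01025) → (-2.07,6.01)
v2: (-3,-2) → rotate → (-3.54255,0.67108) → ×s → (-4.02867,0.76316) → (-4.03,0.76)
v3: (4.5,0.5) → rotate → (3.56415,-2.79229) → ×s → (4.05323,-3.17545) → (4.05,-3.18)
v4: (0,3.5) → rotate → (2.44955,2.49994) → ×s → (2.78568,2.84299) → (2.79,2.84)
v5: (-3.5,5) → rotate → (0.99941,6.02089) → ×s → (1.13656,6.84710) → (1.14,6.85)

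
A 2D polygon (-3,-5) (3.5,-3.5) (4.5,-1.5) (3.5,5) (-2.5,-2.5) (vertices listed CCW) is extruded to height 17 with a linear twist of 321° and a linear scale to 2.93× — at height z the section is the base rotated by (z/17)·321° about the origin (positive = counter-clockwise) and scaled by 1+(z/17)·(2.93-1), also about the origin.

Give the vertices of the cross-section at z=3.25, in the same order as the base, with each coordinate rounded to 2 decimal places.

t = z/height = 3.25/17 = 0.191176
s = 1 + (scale-1)·z/height = 1 + (2.93-1)·3.25/17 = 1.368971
θ = twist·z/height = 321°·3.25/17 = 61.3676° = 1.071067 rad
cos θ = 0.479188, sin θ = 0.877713 (intermediates below are computed at full precision and shown rounded to 5 d.p.)
v1: (-3,-5) → rotate → (2.95100,-5.02908) → ×s → (4.03983,-6.88466) → (4.04,-6.88)
v2: (3.5,-3.5) → rotate → (4.74915,1.39484) → ×s → (6.50145,1.90949) → (6.50,1.91)
v3: (4.5,-1.5) → rotate → (3.47291,3.23093) → ×s → (4.75432,4.42304) → (4.75,4.42)
v4: (3.5,5) → rotate → (-2.71141,5.46793) → ×s → (-3.71184,7.48544) → (-3.71,7.49)
v5: (-2.5,-2.5) → rotate → (0.99631,-3.39225) → ×s → (1.36392,-4.64389) → (1.36,-4.64)

Cross-section at z=3.25: (4.04,-6.88) (6.50,1.91) (4.75,4.42) (-3.71,7.49) (1.36,-4.64)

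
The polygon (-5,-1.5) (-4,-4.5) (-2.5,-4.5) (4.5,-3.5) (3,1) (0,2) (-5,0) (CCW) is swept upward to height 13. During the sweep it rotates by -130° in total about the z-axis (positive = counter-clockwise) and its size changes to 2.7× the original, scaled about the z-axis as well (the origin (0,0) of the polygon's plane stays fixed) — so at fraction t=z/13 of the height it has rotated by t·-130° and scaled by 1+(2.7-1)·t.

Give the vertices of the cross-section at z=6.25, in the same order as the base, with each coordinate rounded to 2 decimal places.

Cross-section at z=6.25: (-6.61,6.80) (-10.61,2.67) (-9.35,0.25) (-1.87,-10.19) (4.13,-4.00) (3.22,1.68) (-4.20,8.06)

t = z/height = 6.25/13 = 0.480769
s = 1 + (scale-1)·z/height = 1 + (2.7-1)·6.25/13 = 1.817308
θ = twist·z/height = -130°·6.25/13 = -62.5000° = -1.090831 rad
cos θ = 0.461749, sin θ = -0.887011 (intermediates below are computed at full precision and shown rounded to 5 d.p.)
v1: (-5,-1.5) → rotate → (-3.63926,3.74243) → ×s → (-6.61365,6.80115) → (-6.61,6.80)
v2: (-4,-4.5) → rotate → (-5.83854,1.47017) → ×s → (-10.61043,2.67176) → (-10.61,2.67)
v3: (-2.5,-4.5) → rotate → (-5.14592,0.13966) → ×s → (-9.35172,0.25380) → (-9.35,0.25)
v4: (4.5,-3.5) → rotate → (-1.02667,-5.60767) → ×s → (-1.86577,-10.19086) → (-1.87,-10.19)
v5: (3,1) → rotate → (2.27226,-2.19928) → ×s → (4.12939,-3.99678) → (4.13,-4.00)
v6: (0,2) → rotate → (1.77402,0.92350) → ×s → (3.22394,1.67828) → (3.22,1.68)
v7: (-5,0) → rotate → (-2.30874,4.43505) → ×s → (-4.19570,8.05986) → (-4.20,8.06)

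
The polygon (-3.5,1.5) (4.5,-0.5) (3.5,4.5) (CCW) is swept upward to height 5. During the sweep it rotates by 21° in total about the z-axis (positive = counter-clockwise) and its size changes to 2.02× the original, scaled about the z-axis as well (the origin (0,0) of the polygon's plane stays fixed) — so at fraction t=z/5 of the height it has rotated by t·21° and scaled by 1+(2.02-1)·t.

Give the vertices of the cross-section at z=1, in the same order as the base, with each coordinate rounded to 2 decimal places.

Cross-section at z=1: (-4.33,1.49) (5.45,-0.20) (3.81,5.71)

t = z/height = 1/5 = 0.2
s = 1 + (scale-1)·z/height = 1 + (2.02-1)·1/5 = 1.204000
θ = twist·z/height = 21°·1/5 = 4.2000° = 0.073304 rad
cos θ = 0.997314, sin θ = 0.073238 (intermediates below are computed at full precision and shown rounded to 5 d.p.)
v1: (-3.5,1.5) → rotate → (-3.60046,1.23964) → ×s → (-4.33495,1.49252) → (-4.33,1.49)
v2: (4.5,-0.5) → rotate → (4.52453,-0.16909) → ×s → (5.44754,-0.20358) → (5.45,-0.20)
v3: (3.5,4.5) → rotate → (3.16103,4.74425) → ×s → (3.80588,5.71208) → (3.81,5.71)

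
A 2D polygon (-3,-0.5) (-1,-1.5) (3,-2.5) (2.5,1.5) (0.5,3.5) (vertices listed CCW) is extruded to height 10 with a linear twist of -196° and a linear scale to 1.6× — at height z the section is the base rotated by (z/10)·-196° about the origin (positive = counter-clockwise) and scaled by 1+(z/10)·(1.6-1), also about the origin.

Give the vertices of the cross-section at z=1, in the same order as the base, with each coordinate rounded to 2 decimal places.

t = z/height = 1/10 = 0.1
s = 1 + (scale-1)·z/height = 1 + (1.6-1)·1/10 = 1.060000
θ = twist·z/height = -196°·1/10 = -19.6000° = -0.342085 rad
cos θ = 0.942057, sin θ = -0.335452 (intermediates below are computed at full precision and shown rounded to 5 d.p.)
v1: (-3,-0.5) → rotate → (-2.99390,0.53533) → ×s → (-3.17353,0.56745) → (-3.17,0.57)
v2: (-1,-1.5) → rotate → (-1.44523,-1.07763) → ×s → (-1.53195,-1.14229) → (-1.53,-1.14)
v3: (3,-2.5) → rotate → (1.98754,-3.36150) → ×s → (2.10680,-3.56319) → (2.11,-3.56)
v4: (2.5,1.5) → rotate → (2.85832,0.57446) → ×s → (3.02982,0.60892) → (3.03,0.61)
v5: (0.5,3.5) → rotate → (1.64511,3.12948) → ×s → (1.74382,3.31724) → (1.74,3.32)

Cross-section at z=1: (-3.17,0.57) (-1.53,-1.14) (2.11,-3.56) (3.03,0.61) (1.74,3.32)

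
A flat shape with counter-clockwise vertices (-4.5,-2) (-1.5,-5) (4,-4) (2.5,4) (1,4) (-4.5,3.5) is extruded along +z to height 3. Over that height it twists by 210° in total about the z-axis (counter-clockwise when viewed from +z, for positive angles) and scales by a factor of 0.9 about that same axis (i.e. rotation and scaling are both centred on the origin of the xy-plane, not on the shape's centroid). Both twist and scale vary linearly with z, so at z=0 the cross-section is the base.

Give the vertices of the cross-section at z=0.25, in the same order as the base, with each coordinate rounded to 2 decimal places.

Cross-section at z=0.25: (-3.66,-3.23) (0.07,-5.18) (4.98,-2.59) (1.17,4.53) (-0.25,4.08) (-5.30,1.97)

t = z/height = 0.25/3 = 0.0833333
s = 1 + (scale-1)·z/height = 1 + (0.9-1)·0.25/3 = 0.991667
θ = twist·z/height = 210°·0.25/3 = 17.5000° = 0.305433 rad
cos θ = 0.953717, sin θ = 0.300706 (intermediates below are computed at full precision and shown rounded to 5 d.p.)
v1: (-4.5,-2) → rotate → (-3.69031,-3.26061) → ×s → (-3.65956,-3.23344) → (-3.66,-3.23)
v2: (-1.5,-5) → rotate → (0.07295,-5.21964) → ×s → (0.07235,-5.17615) → (0.07,-5.18)
v3: (4,-4) → rotate → (5.01769,-2.61204) → ×s → (4.97588,-2.59028) → (4.98,-2.59)
v4: (2.5,4) → rotate → (1.18147,4.56663) → ×s → (1.17162,4.52858) → (1.17,4.53)
v5: (1,4) → rotate → (-0.24911,4.11557) → ×s → (-0.24703,4.08128) → (-0.25,4.08)
v6: (-4.5,3.5) → rotate → (-5.34420,1.98483) → ×s → (-5.29966,1.96829) → (-5.30,1.97)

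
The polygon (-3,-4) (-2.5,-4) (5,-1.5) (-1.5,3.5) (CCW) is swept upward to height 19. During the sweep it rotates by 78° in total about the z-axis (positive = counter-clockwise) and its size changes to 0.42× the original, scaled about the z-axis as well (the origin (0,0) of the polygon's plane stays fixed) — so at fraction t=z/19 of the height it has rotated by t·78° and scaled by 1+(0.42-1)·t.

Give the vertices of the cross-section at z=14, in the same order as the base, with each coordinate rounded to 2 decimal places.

Cross-section at z=14: (1.01,-2.68) (1.16,-2.44) (2.26,1.95) (-2.15,0.35)

t = z/height = 14/19 = 0.736842
s = 1 + (scale-1)·z/height = 1 + (0.42-1)·14/19 = 0.572632
θ = twist·z/height = 78°·14/19 = 57.4737° = 1.003105 rad
cos θ = 0.537687, sin θ = 0.843145 (intermediates below are computed at full precision and shown rounded to 5 d.p.)
v1: (-3,-4) → rotate → (1.75952,-4.68018) → ×s → (1.00756,-2.68002) → (1.01,-2.68)
v2: (-2.5,-4) → rotate → (2.02836,-4.25861) → ×s → (1.16150,-2.43861) → (1.16,-2.44)
v3: (5,-1.5) → rotate → (3.95315,3.40919) → ×s → (2.26370,1.95221) → (2.26,1.95)
v4: (-1.5,3.5) → rotate → (-3.75754,0.61719) → ×s → (-2.15168,0.35342) → (-2.15,0.35)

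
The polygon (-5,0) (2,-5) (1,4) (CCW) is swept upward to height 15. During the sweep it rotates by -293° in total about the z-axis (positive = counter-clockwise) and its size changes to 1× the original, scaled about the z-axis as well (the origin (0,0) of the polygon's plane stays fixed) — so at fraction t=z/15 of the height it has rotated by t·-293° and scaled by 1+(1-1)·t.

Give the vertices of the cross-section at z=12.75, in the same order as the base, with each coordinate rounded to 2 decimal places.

Cross-section at z=12.75: (1.79,-4.67) (3.95,3.66) (-4.09,-0.50)

t = z/height = 12.75/15 = 0.85
s = 1 + (scale-1)·z/height = 1 + (1-1)·12.75/15 = 1.000000
θ = twist·z/height = -293°·12.75/15 = -249.0500° = -4.346743 rad
cos θ = -0.357553, sin θ = 0.933893 (intermediates below are computed at full precision and shown rounded to 5 d.p.)
v1: (-5,0) → rotate → (1.78777,-4.66946) → ×s → (1.78777,-4.66946) → (1.79,-4.67)
v2: (2,-5) → rotate → (3.95436,3.65555) → ×s → (3.95436,3.65555) → (3.95,3.66)
v3: (1,4) → rotate → (-4.09312,-0.49632) → ×s → (-4.09312,-0.49632) → (-4.09,-0.50)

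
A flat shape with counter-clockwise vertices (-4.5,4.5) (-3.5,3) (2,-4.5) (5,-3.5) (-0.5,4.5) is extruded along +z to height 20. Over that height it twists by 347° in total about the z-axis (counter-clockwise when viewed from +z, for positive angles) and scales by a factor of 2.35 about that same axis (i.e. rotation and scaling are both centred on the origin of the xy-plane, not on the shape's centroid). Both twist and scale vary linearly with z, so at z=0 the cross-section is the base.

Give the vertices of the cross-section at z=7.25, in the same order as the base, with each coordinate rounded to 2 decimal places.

Cross-section at z=7.25: (-1.52,-9.36) (-0.58,-6.84) (3.69,6.34) (-0.13,9.09) (-5.00,-4.52)

t = z/height = 7.25/20 = 0.3625
s = 1 + (scale-1)·z/height = 1 + (2.35-1)·7.25/20 = 1.489375
θ = twist·z/height = 347°·7.25/20 = 125.7875° = 2.195406 rad
cos θ = -0.584781, sin θ = 0.811191 (intermediates below are computed at full precision and shown rounded to 5 d.p.)
v1: (-4.5,4.5) → rotate → (-1.01885,-6.28187) → ×s → (-1.51745,-9.35607) → (-1.52,-9.36)
v2: (-3.5,3) → rotate → (-0.38684,-4.59351) → ×s → (-0.57615,-6.84146) → (-0.58,-6.84)
v3: (2,-4.5) → rotate → (2.48080,4.25390) → ×s → (3.69484,6.33565) → (3.69,6.34)
v4: (5,-3.5) → rotate → (-0.08473,6.10269) → ×s → (-0.12620,9.08919) → (-0.13,9.09)
v5: (-0.5,4.5) → rotate → (-3.35797,-3.03711) → ×s → (-5.00128,-4.52339) → (-5.00,-4.52)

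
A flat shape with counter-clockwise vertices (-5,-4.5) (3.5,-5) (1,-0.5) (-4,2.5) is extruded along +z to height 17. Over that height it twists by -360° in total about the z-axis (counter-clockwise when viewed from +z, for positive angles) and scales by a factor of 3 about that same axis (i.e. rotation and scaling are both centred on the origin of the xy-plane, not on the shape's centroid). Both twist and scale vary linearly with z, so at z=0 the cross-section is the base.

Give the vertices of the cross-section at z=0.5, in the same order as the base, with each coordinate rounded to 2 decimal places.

t = z/height = 0.5/17 = 0.0294118
s = 1 + (scale-1)·z/height = 1 + (3-1)·0.5/17 = 1.058824
θ = twist·z/height = -360°·0.5/17 = -10.5882° = -0.184800 rad
cos θ = 0.982973, sin θ = -0.183750 (intermediates below are computed at full precision and shown rounded to 5 d.p.)
v1: (-5,-4.5) → rotate → (-5.74174,-3.50463) → ×s → (-6.07949,-3.71079) → (-6.08,-3.71)
v2: (3.5,-5) → rotate → (2.52166,-5.55799) → ×s → (2.66999,-5.88493) → (2.67,-5.88)
v3: (1,-0.5) → rotate → (0.89110,-0.67524) → ×s → (0.94352,-0.71496) → (0.94,-0.71)
v4: (-4,2.5) → rotate → (-3.47252,3.19243) → ×s → (-3.67678,3.38022) → (-3.68,3.38)

Cross-section at z=0.5: (-6.08,-3.71) (2.67,-5.88) (0.94,-0.71) (-3.68,3.38)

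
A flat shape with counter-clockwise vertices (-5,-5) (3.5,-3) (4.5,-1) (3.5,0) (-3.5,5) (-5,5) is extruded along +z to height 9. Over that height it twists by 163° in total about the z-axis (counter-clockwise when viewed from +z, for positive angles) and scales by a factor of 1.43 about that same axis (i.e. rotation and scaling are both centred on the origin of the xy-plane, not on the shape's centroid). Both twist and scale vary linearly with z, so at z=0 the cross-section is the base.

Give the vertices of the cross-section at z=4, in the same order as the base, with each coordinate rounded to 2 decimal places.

Cross-section at z=4: (3.88,-7.47) (4.66,2.90) (2.75,4.75) (1.26,3.97) (-6.94,-2.18) (-7.47,-3.88)

t = z/height = 4/9 = 0.444444
s = 1 + (scale-1)·z/height = 1 + (1.43-1)·4/9 = 1.191111
θ = twist·z/height = 163°·4/9 = 72.4444° = 1.264394 rad
cos θ = 0.301630, sin θ = 0.953425 (intermediates below are computed at full precision and shown rounded to 5 d.p.)
v1: (-5,-5) → rotate → (3.25897,-6.27528) → ×s → (3.88180,-7.47455) → (3.88,-7.47)
v2: (3.5,-3) → rotate → (3.91598,2.43210) → ×s → (4.66437,2.89690) → (4.66,2.90)
v3: (4.5,-1) → rotate → (2.31076,3.98878) → ×s → (2.75237,4.75108) → (2.75,4.75)
v4: (3.5,0) → rotate → (1.05571,3.33699) → ×s → (1.25746,3.97472) → (1.26,3.97)
v5: (-3.5,5) → rotate → (-5.82283,-1.82884) → ×s → (-6.93564,-2.17835) → (-6.94,-2.18)
v6: (-5,5) → rotate → (-6.27528,-3.25897) → ×s → (-7.47455,-3.88180) → (-7.47,-3.88)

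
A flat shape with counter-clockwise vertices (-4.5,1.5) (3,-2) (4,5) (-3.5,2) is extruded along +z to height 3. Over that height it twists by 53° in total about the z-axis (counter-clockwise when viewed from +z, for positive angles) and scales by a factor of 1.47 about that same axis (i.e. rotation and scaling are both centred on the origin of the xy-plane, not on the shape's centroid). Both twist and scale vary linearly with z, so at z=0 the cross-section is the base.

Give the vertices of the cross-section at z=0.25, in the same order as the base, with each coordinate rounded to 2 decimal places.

t = z/height = 0.25/3 = 0.0833333
s = 1 + (scale-1)·z/height = 1 + (1.47-1)·0.25/3 = 1.039167
θ = twist·z/height = 53°·0.25/3 = 4.4167° = 0.077085 rad
cos θ = 0.997030, sin θ = 0.077009 (intermediates below are computed at full precision and shown rounded to 5 d.p.)
v1: (-4.5,1.5) → rotate → (-4.60215,1.14900) → ×s → (-4.78240,1.19401) → (-4.78,1.19)
v2: (3,-2) → rotate → (3.14511,-1.76303) → ×s → (3.26829,-1.83209) → (3.27,-1.83)
v3: (4,5) → rotate → (3.60308,5.29319) → ×s → (3.74420,5.50050) → (3.74,5.50)
v4: (-3.5,2) → rotate → (-3.64362,1.72453) → ×s → (-3.78633,1.79207) → (-3.79,1.79)

Cross-section at z=0.25: (-4.78,1.19) (3.27,-1.83) (3.74,5.50) (-3.79,1.79)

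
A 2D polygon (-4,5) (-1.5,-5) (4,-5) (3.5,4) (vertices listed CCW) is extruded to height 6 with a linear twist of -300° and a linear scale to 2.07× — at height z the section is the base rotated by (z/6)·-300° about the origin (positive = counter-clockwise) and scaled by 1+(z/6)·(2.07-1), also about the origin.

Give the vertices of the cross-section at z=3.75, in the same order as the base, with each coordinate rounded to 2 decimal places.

t = z/height = 3.75/6 = 0.625
s = 1 + (scale-1)·z/height = 1 + (2.07-1)·3.75/6 = 1.668750
θ = twist·z/height = -300°·3.75/6 = -187.5000° = -3.272492 rad
cos θ = -0.991445, sin θ = 0.130526 (intermediates below are computed at full precision and shown rounded to 5 d.p.)
v1: (-4,5) → rotate → (3.31315,-5.47933) → ×s → (5.52882,-9.14363) → (5.53,-9.14)
v2: (-1.5,-5) → rotate → (2.13980,4.76144) → ×s → (3.57079,7.94564) → (3.57,7.95)
v3: (4,-5) → rotate → (-3.31315,5.47933) → ×s → (-5.52882,9.14363) → (-5.53,9.14)
v4: (3.5,4) → rotate → (-3.99216,-3.50894) → ×s → (-6.66192,-5.85554) → (-6.66,-5.86)

Cross-section at z=3.75: (5.53,-9.14) (3.57,7.95) (-5.53,9.14) (-6.66,-5.86)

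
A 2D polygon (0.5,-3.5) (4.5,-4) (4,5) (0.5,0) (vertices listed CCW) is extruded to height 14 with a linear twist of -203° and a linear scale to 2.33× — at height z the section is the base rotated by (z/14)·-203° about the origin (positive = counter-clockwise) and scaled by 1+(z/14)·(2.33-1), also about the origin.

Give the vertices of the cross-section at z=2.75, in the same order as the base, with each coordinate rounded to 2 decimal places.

Cross-section at z=2.75: (-2.35,-3.79) (1.12,-7.51) (7.91,1.61) (0.48,-0.40)

t = z/height = 2.75/14 = 0.196429
s = 1 + (scale-1)·z/height = 1 + (2.33-1)·2.75/14 = 1.261250
θ = twist·z/height = -203°·2.75/14 = -39.8750° = -0.695950 rad
cos θ = 0.767445, sin θ = -0.641115 (intermediates below are computed at full precision and shown rounded to 5 d.p.)
v1: (0.5,-3.5) → rotate → (-1.86018,-3.00661) → ×s → (-2.34615,-3.79209) → (-2.35,-3.79)
v2: (4.5,-4) → rotate → (0.88904,-5.95480) → ×s → (1.12131,-7.51049) → (1.12,-7.51)
v3: (4,5) → rotate → (6.27535,1.27277) → ×s → (7.91479,1.60528) → (7.91,1.61)
v4: (0.5,0) → rotate → (0.38372,-0.32056) → ×s → (0.48397,-0.40430) → (0.48,-0.40)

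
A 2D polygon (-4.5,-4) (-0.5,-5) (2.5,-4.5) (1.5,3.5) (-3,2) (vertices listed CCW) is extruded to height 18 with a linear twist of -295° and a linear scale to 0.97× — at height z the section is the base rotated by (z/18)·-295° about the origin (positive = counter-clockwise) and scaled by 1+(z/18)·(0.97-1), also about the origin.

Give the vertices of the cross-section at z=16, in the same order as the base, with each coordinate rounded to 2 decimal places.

Cross-section at z=16: (4.45,-3.81) (4.89,0.18) (4.01,3.00) (-3.57,0.99) (-1.53,-3.16)

t = z/height = 16/18 = 0.888889
s = 1 + (scale-1)·z/height = 1 + (0.97-1)·16/18 = 0.973333
θ = twist·z/height = -295°·16/18 = -262.2222° = -4.576641 rad
cos θ = -0.135331, sin θ = 0.990800 (intermediates below are computed at full precision and shown rounded to 5 d.p.)
v1: (-4.5,-4) → rotate → (4.57219,-3.91728) → ×s → (4.45027,-3.81282) → (4.45,-3.81)
v2: (-0.5,-5) → rotate → (5.02167,0.18126) → ×s → (4.88776,0.17642) → (4.89,0.18)
v3: (2.5,-4.5) → rotate → (4.12027,3.08599) → ×s → (4.01040,3.00370) → (4.01,3.00)
v4: (1.5,3.5) → rotate → (-3.67080,1.01254) → ×s → (-3.57291,0.98554) → (-3.57,0.99)
v5: (-3,2) → rotate → (-1.57561,-3.24306) → ×s → (-1.53359,-3.15658) → (-1.53,-3.16)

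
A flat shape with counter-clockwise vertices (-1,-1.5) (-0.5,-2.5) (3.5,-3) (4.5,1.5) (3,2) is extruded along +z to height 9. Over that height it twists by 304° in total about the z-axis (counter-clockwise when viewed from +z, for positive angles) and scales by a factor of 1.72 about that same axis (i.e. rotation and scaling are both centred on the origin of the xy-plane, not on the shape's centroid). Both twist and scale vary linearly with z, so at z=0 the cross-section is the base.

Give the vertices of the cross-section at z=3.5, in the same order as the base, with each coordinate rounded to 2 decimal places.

t = z/height = 3.5/9 = 0.388889
s = 1 + (scale-1)·z/height = 1 + (1.72-1)·3.5/9 = 1.280000
θ = twist·z/height = 304°·3.5/9 = 118.2222° = 2.063367 rad
cos θ = -0.472893, sin θ = 0.881120 (intermediates below are computed at full precision and shown rounded to 5 d.p.)
v1: (-1,-1.5) → rotate → (1.79457,-0.17178) → ×s → (2.29705,-0.21988) → (2.30,-0.22)
v2: (-0.5,-2.5) → rotate → (2.43925,0.74167) → ×s → (3.12224,0.94934) → (3.12,0.95)
v3: (3.5,-3) → rotate → (0.98824,4.50260) → ×s → (1.26494,5.76333) → (1.26,5.76)
v4: (4.5,1.5) → rotate → (-3.44970,3.25570) → ×s → (-4.41561,4.16730) → (-4.42,4.17)
v5: (3,2) → rotate → (-3.18092,1.69758) → ×s → (-4.07157,2.17290) → (-4.07,2.17)

Cross-section at z=3.5: (2.30,-0.22) (3.12,0.95) (1.26,5.76) (-4.42,4.17) (-4.07,2.17)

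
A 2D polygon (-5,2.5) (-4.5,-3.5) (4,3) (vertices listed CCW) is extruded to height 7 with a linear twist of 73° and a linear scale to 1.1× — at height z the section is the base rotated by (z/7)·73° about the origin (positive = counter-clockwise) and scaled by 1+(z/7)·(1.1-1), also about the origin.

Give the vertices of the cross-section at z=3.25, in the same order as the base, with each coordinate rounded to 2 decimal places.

t = z/height = 3.25/7 = 0.464286
s = 1 + (scale-1)·z/height = 1 + (1.1-1)·3.25/7 = 1.046429
θ = twist·z/height = 73°·3.25/7 = 33.8929° = 0.591542 rad
cos θ = 0.830082, sin θ = 0.557642 (intermediates below are computed at full precision and shown rounded to 5 d.p.)
v1: (-5,2.5) → rotate → (-5.54451,-0.71300) → ×s → (-5.80194,-0.74611) → (-5.80,-0.75)
v2: (-4.5,-3.5) → rotate → (-1.78362,-5.41467) → ×s → (-1.86643,-5.66607) → (-1.87,-5.67)
v3: (4,3) → rotate → (1.64740,4.72081) → ×s → (1.72389,4.93999) → (1.72,4.94)

Cross-section at z=3.25: (-5.80,-0.75) (-1.87,-5.67) (1.72,4.94)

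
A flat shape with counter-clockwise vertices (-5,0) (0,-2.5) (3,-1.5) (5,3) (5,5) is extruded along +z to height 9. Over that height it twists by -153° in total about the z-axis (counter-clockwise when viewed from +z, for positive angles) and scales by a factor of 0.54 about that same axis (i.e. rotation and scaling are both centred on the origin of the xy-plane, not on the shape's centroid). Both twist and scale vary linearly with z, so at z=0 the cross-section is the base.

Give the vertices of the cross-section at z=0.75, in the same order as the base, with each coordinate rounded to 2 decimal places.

t = z/height = 0.75/9 = 0.0833333
s = 1 + (scale-1)·z/height = 1 + (0.54-1)·0.75/9 = 0.961667
θ = twist·z/height = -153°·0.75/9 = -12.7500° = -0.222529 rad
cos θ = 0.975342, sin θ = -0.220697 (intermediates below are computed at full precision and shown rounded to 5 d.p.)
v1: (-5,0) → rotate → (-4.87671,1.10349) → ×s → (-4.68977,1.06119) → (-4.69,1.06)
v2: (0,-2.5) → rotate → (-0.55174,-2.43836) → ×s → (-0.53059,-2.34489) → (-0.53,-2.34)
v3: (3,-1.5) → rotate → (2.59498,-2.12511) → ×s → (2.49551,-2.04364) → (2.50,-2.04)
v4: (5,3) → rotate → (5.53880,1.82254) → ×s → (5.32648,1.75268) → (5.33,1.75)
v5: (5,5) → rotate → (5.98020,3.77322) → ×s → (5.75096,3.62858) → (5.75,3.63)

Cross-section at z=0.75: (-4.69,1.06) (-0.53,-2.34) (2.50,-2.04) (5.33,1.75) (5.75,3.63)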